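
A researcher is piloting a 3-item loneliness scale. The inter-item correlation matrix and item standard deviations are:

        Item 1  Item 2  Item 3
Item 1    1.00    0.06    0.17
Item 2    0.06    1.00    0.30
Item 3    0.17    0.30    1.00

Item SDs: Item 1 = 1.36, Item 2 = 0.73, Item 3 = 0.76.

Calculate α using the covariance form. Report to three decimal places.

Σσ²ᵢ = 1.36² + 0.73² + 0.76² = 2.9601
Covariances σ_ij = r_ij · s_i · s_j:
  σ(Item 1,Item 2) = 0.06 × 1.36 × 0.73 = 0.0596
  σ(Item 1,Item 3) = 0.17 × 1.36 × 0.76 = 0.1757
  σ(Item 2,Item 3) = 0.30 × 0.73 × 0.76 = 0.1664
σ²_T = Σσ²ᵢ + 2·Σσ_ij = 2.9601 + 2 × 0.4017 = 3.7635
α = (3/2)·(1 − 2.9601/3.7635) = 0.320

α = 0.320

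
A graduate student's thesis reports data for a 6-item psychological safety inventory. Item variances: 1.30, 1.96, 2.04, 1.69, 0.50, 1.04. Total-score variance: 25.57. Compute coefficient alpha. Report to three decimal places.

α = 0.800

ΣVar(i) = 1.30 + 1.96 + 2.04 + 1.69 + 0.50 + 1.04 = 8.53
α = (k/(k−1))·(1 − ΣVar(i)/σ²_total) = (6/5)·(1 − 8.53/25.57) = 0.800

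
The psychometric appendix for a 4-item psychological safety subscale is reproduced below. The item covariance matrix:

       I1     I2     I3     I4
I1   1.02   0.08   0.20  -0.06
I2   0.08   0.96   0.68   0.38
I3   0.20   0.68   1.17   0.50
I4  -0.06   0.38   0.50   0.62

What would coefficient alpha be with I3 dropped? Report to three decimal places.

Remaining items: I1, I2, I4 (k = 3).
Σσᵢ² = 1.02 + 0.96 + 0.62 = 2.60
σ²_total = 2.60 + 2 × 0.40 = 3.40
α (item deleted) = (3/2)·(1 − 2.60/3.40) = 0.353

coefficient alpha = 0.353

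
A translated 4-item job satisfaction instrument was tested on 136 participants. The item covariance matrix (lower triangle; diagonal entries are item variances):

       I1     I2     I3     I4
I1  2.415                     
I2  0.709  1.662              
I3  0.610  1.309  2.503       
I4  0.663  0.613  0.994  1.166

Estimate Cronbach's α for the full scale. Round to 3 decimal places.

Cronbach's α = 0.745

ΣVar(i) = 2.415 + 1.662 + 2.503 + 1.166 = 7.746
Σ_{i<j} σ_ij = 4.898
total variance = 7.746 + 2 × 4.898 = 17.542
α = (k/(k−1))·(1 − ΣVar(i)/total variance) = (4/3)·(1 − 7.746/17.542) = 0.745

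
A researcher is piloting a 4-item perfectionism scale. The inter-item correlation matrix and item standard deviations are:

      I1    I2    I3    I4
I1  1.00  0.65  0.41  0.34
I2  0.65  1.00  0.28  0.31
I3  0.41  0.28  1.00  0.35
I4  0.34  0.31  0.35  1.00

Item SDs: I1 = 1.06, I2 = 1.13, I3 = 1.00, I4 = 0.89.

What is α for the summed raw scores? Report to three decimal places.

α = 0.722

Σσ²ᵢ = 1.06² + 1.13² + 1.00² + 0.89² = 4.1926
Covariances σ_ij = r_ij · s_i · s_j:
  σ(I1,I2) = 0.65 × 1.06 × 1.13 = 0.7786
  σ(I1,I3) = 0.41 × 1.06 × 1.00 = 0.4346
  σ(I1,I4) = 0.34 × 1.06 × 0.89 = 0.3208
  σ(I2,I3) = 0.28 × 1.13 × 1.00 = 0.3164
  σ(I2,I4) = 0.31 × 1.13 × 0.89 = 0.3118
  σ(I3,I4) = 0.35 × 1.00 × 0.89 = 0.3115
σ²_T = Σσ²ᵢ + 2·Σσ_ij = 4.1926 + 2 × 2.4737 = 9.1400
α = (4/3)·(1 − 4.1926/9.1400) = 0.722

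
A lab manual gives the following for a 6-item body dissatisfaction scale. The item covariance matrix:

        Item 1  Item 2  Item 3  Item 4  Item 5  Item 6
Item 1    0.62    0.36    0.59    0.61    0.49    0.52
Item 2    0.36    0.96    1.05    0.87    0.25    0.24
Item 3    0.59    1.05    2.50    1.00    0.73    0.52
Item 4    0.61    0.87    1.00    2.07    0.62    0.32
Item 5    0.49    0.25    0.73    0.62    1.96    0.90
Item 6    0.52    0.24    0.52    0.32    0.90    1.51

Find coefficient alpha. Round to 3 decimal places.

Σσ²ᵢ = 0.62 + 0.96 + 2.50 + 2.07 + 1.96 + 1.51 = 9.62
Sum of off-diagonal covariances = 9.07
σ²_T = 9.62 + 2 × 9.07 = 27.76
α = (k/(k−1))·(1 − Σσ²ᵢ/σ²_T) = (6/5)·(1 − 9.62/27.76) = 0.784

coefficient alpha = 0.784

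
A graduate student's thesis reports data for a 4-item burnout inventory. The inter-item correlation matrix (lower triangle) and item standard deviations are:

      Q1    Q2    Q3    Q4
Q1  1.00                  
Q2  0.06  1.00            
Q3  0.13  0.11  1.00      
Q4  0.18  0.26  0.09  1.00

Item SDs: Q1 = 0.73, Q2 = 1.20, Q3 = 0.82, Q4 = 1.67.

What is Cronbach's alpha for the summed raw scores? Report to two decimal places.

Σσ²ᵢ = 0.73² + 1.20² + 0.82² + 1.67² = 5.4342
Covariances σ_ij = r_ij · s_i · s_j:
  σ(Q1,Q2) = 0.06 × 0.73 × 1.20 = 0.0526
  σ(Q1,Q3) = 0.13 × 0.73 × 0.82 = 0.0778
  σ(Q1,Q4) = 0.18 × 0.73 × 1.67 = 0.2194
  σ(Q2,Q3) = 0.11 × 1.20 × 0.82 = 0.1082
  σ(Q2,Q4) = 0.26 × 1.20 × 1.67 = 0.5210
  σ(Q3,Q4) = 0.09 × 0.82 × 1.67 = 0.1232
σ²_T = Σσ²ᵢ + 2·Σσ_ij = 5.4342 + 2 × 1.1022 = 7.6386
α = (4/3)·(1 − 5.4342/7.6386) = 0.38

Cronbach's alpha = 0.38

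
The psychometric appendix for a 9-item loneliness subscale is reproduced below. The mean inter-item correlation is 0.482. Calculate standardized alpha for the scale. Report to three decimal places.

Standardized α = k·r̄ / (1 + (k−1)·r̄) = 9 × 0.482 / (1 + 8 × 0.482)
  = 4.3380 / 4.8560 = 0.893

α = 0.893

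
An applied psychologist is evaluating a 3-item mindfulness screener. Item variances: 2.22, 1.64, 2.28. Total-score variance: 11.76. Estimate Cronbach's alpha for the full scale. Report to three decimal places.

Σσ²ᵢ = 2.22 + 1.64 + 2.28 = 6.14
α = (k/(k−1))·(1 − Σσ²ᵢ/Var(T)) = (3/2)·(1 − 6.14/11.76) = 0.717

Cronbach's alpha = 0.717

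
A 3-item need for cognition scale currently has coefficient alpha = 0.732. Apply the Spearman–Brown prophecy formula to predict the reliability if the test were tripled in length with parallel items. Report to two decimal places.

Length factor m = 3
α' = m·α / (1 + (m−1)·α)
   = 3 × 0.732 / (1 + (3 − 1) × 0.732)
   = 2.1960 / 2.4640 = 0.89

predicted reliability = 0.89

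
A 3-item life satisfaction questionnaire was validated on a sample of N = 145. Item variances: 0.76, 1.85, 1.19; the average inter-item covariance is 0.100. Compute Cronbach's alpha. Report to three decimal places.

Cronbach's alpha = 0.205

sum of item variances = 0.76 + 1.85 + 1.19 = 3.80
Sum of the 3 distinct covariances = 3 × 0.100 = 0.300
σ²_T = sum of item variances + 2·Σcov = 3.80 + 2 × 0.300 = 4.400
α = (3/2)·(1 − 3.80/4.400) = 0.205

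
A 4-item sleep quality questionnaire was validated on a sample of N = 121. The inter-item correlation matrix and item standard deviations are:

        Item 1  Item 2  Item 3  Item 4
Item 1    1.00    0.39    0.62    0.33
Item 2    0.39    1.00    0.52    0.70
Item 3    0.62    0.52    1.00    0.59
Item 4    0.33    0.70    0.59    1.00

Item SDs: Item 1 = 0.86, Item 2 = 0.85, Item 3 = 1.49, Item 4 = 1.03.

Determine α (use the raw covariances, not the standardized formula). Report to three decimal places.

α = 0.799

Σσ²ᵢ = 0.86² + 0.85² + 1.49² + 1.03² = 4.7431
Covariances σ_ij = r_ij · s_i · s_j:
  σ(Item 1,Item 2) = 0.39 × 0.86 × 0.85 = 0.2851
  σ(Item 1,Item 3) = 0.62 × 0.86 × 1.49 = 0.7945
  σ(Item 1,Item 4) = 0.33 × 0.86 × 1.03 = 0.2923
  σ(Item 2,Item 3) = 0.52 × 0.85 × 1.49 = 0.6586
  σ(Item 2,Item 4) = 0.70 × 0.85 × 1.03 = 0.6129
  σ(Item 3,Item 4) = 0.59 × 1.49 × 1.03 = 0.9055
σ²_T = Σσ²ᵢ + 2·Σσ_ij = 4.7431 + 2 × 3.5489 = 11.8409
α = (4/3)·(1 − 4.7431/11.8409) = 0.799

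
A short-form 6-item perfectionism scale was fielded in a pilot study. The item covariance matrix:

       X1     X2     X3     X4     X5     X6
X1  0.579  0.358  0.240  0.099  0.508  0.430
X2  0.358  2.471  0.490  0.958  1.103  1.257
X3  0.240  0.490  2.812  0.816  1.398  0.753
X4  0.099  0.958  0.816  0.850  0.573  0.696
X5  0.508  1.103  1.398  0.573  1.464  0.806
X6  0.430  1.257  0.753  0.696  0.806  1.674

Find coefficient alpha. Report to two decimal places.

α = 0.82

ΣVar(i) = 0.579 + 2.471 + 2.812 + 0.850 + 1.464 + 1.674 = 9.850
Sum of the distinct covariances = 10.485
total variance = 9.850 + 2 × 10.485 = 30.820
α = (k/(k−1))·(1 − ΣVar(i)/total variance) = (6/5)·(1 − 9.850/30.820) = 0.82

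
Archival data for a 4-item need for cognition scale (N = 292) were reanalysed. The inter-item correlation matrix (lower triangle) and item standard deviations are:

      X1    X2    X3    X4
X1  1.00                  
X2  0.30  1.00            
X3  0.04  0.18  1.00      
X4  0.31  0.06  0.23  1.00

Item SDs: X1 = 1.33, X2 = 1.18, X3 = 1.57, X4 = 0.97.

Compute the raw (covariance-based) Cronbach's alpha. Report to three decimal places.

α = 0.456

Σσ²ᵢ = 1.33² + 1.18² + 1.57² + 0.97² = 6.5671
Covariances σ_ij = r_ij · s_i · s_j:
  σ(X1,X2) = 0.30 × 1.33 × 1.18 = 0.4708
  σ(X1,X3) = 0.04 × 1.33 × 1.57 = 0.0835
  σ(X1,X4) = 0.31 × 1.33 × 0.97 = 0.3999
  σ(X2,X3) = 0.18 × 1.18 × 1.57 = 0.3335
  σ(X2,X4) = 0.06 × 1.18 × 0.97 = 0.0687
  σ(X3,X4) = 0.23 × 1.57 × 0.97 = 0.3503
σ²_T = Σσ²ᵢ + 2·Σσ_ij = 6.5671 + 2 × 1.7067 = 9.9805
α = (4/3)·(1 − 6.5671/9.9805) = 0.456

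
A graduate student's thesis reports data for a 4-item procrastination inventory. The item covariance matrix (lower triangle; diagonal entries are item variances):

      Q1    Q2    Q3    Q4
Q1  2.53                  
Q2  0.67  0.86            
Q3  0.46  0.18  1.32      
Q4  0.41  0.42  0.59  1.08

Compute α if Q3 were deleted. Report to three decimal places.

α = 0.602

Remaining items: Q1, Q2, Q4 (k = 3).
Σσᵢ² = 2.53 + 0.86 + 1.08 = 4.47
Var(T) = 4.47 + 2 × 1.50 = 7.47
α (item deleted) = (3/2)·(1 − 4.47/7.47) = 0.602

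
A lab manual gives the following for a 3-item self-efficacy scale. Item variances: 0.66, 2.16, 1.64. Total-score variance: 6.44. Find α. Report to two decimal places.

Σσᵢ² = 0.66 + 2.16 + 1.64 = 4.46
α = (k/(k−1))·(1 − Σσᵢ²/Var(T)) = (3/2)·(1 − 4.46/6.44) = 0.46

α = 0.46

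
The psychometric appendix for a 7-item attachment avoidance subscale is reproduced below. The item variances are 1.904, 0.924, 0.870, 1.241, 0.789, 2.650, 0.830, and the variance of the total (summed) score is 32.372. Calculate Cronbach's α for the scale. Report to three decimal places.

sum of item variances = 1.904 + 0.924 + 0.870 + 1.241 + 0.789 + 2.650 + 0.830 = 9.208
α = (k/(k−1))·(1 − sum of item variances/Var(T)) = (7/6)·(1 − 9.208/32.372) = 0.835

Cronbach's α = 0.835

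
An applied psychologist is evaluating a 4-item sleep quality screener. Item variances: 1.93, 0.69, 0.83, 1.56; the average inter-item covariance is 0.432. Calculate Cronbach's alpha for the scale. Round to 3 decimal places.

α = 0.678

ΣVar(i) = 1.93 + 0.69 + 0.83 + 1.56 = 5.01
Sum of the 6 distinct covariances = 6 × 0.432 = 2.592
total variance = ΣVar(i) + 2·Σcov = 5.01 + 2 × 2.592 = 10.194
α = (4/3)·(1 − 5.01/10.194) = 0.678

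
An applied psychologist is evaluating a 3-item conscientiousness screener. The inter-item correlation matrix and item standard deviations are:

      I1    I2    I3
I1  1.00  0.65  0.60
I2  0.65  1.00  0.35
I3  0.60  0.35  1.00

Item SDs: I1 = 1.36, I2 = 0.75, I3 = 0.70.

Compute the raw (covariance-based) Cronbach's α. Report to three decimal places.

α = 0.741

Σσ²ᵢ = 1.36² + 0.75² + 0.70² = 2.9021
Covariances σ_ij = r_ij · s_i · s_j:
  σ(I1,I2) = 0.65 × 1.36 × 0.75 = 0.6630
  σ(I1,I3) = 0.60 × 1.36 × 0.70 = 0.5712
  σ(I2,I3) = 0.35 × 0.75 × 0.70 = 0.1837
σ²_T = Σσ²ᵢ + 2·Σσ_ij = 2.9021 + 2 × 1.4179 = 5.7379
α = (3/2)·(1 − 2.9021/5.7379) = 0.741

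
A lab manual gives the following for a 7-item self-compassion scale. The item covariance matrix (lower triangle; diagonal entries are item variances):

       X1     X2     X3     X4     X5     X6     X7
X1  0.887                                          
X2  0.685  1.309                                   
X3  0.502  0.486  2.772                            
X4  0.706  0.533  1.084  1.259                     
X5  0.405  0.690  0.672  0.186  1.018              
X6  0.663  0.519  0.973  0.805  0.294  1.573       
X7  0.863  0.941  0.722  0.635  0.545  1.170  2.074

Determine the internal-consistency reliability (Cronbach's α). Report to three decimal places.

Σσ²ᵢ = 0.887 + 1.309 + 2.772 + 1.259 + 1.018 + 1.573 + 2.074 = 10.892
Σ_{i<j} σ_ij = 14.079
σ²_T = 10.892 + 2 × 14.079 = 39.050
α = (k/(k−1))·(1 − Σσ²ᵢ/σ²_T) = (7/6)·(1 − 10.892/39.050) = 0.841

Cronbach's α = 0.841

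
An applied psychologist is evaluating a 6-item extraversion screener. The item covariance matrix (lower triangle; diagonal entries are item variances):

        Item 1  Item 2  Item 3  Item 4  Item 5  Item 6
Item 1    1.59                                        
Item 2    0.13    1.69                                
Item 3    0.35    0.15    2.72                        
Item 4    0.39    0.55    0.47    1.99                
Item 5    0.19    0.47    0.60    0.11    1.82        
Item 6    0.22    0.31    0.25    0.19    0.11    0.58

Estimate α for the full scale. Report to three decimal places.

α = 0.556

Σσ²ᵢ = 1.59 + 1.69 + 2.72 + 1.99 + 1.82 + 0.58 = 10.39
Sum of the distinct covariances = 4.49
total variance = 10.39 + 2 × 4.49 = 19.37
α = (k/(k−1))·(1 − Σσ²ᵢ/total variance) = (6/5)·(1 − 10.39/19.37) = 0.556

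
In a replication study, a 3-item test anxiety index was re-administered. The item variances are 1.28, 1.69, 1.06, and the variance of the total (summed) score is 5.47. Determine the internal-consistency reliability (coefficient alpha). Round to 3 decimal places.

coefficient alpha = 0.395

Σσᵢ² = 1.28 + 1.69 + 1.06 = 4.03
α = (k/(k−1))·(1 − Σσᵢ²/σ²_T) = (3/2)·(1 − 4.03/5.47) = 0.395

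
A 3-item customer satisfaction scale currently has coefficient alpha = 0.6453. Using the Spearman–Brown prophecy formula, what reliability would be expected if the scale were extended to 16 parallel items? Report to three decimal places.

predicted reliability = 0.907

Length factor m = 16/3 = 5.3333
α' = m·α / (1 + (m−1)·α)
   = 16/3 × 0.6453 / (1 + (16/3 − 1) × 0.6453)
   = 3.4416 / 3.7963 = 0.907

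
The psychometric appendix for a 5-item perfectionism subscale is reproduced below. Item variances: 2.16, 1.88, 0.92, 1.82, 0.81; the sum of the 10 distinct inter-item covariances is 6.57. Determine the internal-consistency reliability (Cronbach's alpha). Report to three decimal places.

Σσᵢ² = 2.16 + 1.88 + 0.92 + 1.82 + 0.81 = 7.59
Sum of distinct covariances = 6.57
σ²_T = Σσᵢ² + 2·Σcov = 7.59 + 2 × 6.57 = 20.73
α = (5/4)·(1 − 7.59/20.73) = 0.792

α = 0.792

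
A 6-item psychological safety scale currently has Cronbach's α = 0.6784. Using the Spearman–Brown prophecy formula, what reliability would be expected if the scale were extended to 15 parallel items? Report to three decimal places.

predicted reliability = 0.841

Length factor m = 15/6 = 2.5000
α' = m·α / (1 + (m−1)·α)
   = 15/6 × 0.6784 / (1 + (15/6 − 1) × 0.6784)
   = 1.6960 / 2.0176 = 0.841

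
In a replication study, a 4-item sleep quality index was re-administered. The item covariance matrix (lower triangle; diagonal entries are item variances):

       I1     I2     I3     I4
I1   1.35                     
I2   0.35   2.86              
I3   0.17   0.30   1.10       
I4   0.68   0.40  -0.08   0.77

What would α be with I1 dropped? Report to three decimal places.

Remaining items: I2, I3, I4 (k = 3).
sum of item variances = 2.86 + 1.10 + 0.77 = 4.73
σ²_T = 4.73 + 2 × 0.62 = 5.97
α (item deleted) = (3/2)·(1 − 4.73/5.97) = 0.312

α = 0.312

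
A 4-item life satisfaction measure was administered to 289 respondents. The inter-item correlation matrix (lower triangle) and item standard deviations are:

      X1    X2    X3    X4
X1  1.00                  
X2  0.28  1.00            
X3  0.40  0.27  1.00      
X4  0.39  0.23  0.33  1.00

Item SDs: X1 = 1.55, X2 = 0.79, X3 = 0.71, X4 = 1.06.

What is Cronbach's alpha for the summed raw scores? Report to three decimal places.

Σσ²ᵢ = 1.55² + 0.79² + 0.71² + 1.06² = 4.6543
Covariances σ_ij = r_ij · s_i · s_j:
  σ(X1,X2) = 0.28 × 1.55 × 0.79 = 0.3429
  σ(X1,X3) = 0.40 × 1.55 × 0.71 = 0.4402
  σ(X1,X4) = 0.39 × 1.55 × 1.06 = 0.6408
  σ(X2,X3) = 0.27 × 0.79 × 0.71 = 0.1514
  σ(X2,X4) = 0.23 × 0.79 × 1.06 = 0.1926
  σ(X3,X4) = 0.33 × 0.71 × 1.06 = 0.2484
σ²_T = Σσ²ᵢ + 2·Σσ_ij = 4.6543 + 2 × 2.0163 = 8.6869
α = (4/3)·(1 − 4.6543/8.6869) = 0.619

α = 0.619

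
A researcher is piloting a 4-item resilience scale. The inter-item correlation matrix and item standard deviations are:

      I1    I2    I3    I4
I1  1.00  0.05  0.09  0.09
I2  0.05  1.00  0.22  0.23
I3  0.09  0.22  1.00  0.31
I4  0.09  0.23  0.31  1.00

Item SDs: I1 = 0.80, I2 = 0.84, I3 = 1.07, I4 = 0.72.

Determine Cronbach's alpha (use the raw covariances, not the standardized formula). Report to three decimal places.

Σσ²ᵢ = 0.80² + 0.84² + 1.07² + 0.72² = 3.0089
Covariances σ_ij = r_ij · s_i · s_j:
  σ(I1,I2) = 0.05 × 0.80 × 0.84 = 0.0336
  σ(I1,I3) = 0.09 × 0.80 × 1.07 = 0.0770
  σ(I1,I4) = 0.09 × 0.80 × 0.72 = 0.0518
  σ(I2,I3) = 0.22 × 0.84 × 1.07 = 0.1977
  σ(I2,I4) = 0.23 × 0.84 × 0.72 = 0.1391
  σ(I3,I4) = 0.31 × 1.07 × 0.72 = 0.2388
σ²_T = Σσ²ᵢ + 2·Σσ_ij = 3.0089 + 2 × 0.7380 = 4.4849
α = (4/3)·(1 − 3.0089/4.4849) = 0.439

Cronbach's alpha = 0.439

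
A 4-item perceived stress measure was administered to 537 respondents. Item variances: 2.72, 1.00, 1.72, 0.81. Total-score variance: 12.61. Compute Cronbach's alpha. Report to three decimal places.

ΣVar(i) = 2.72 + 1.00 + 1.72 + 0.81 = 6.25
α = (k/(k−1))·(1 − ΣVar(i)/σ²_total) = (4/3)·(1 − 6.25/12.61) = 0.672

α = 0.672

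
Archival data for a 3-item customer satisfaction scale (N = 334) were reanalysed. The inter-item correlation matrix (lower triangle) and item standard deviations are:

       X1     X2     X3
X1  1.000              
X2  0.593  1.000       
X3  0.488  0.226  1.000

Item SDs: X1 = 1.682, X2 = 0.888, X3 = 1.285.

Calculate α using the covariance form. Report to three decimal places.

Σσ²ᵢ = 1.682² + 0.888² + 1.285² = 5.2689
Covariances σ_ij = r_ij · s_i · s_j:
  σ(X1,X2) = 0.593 × 1.682 × 0.888 = 0.8857
  σ(X1,X3) = 0.488 × 1.682 × 1.285 = 1.0547
  σ(X2,X3) = 0.226 × 0.888 × 1.285 = 0.2579
σ²_T = Σσ²ᵢ + 2·Σσ_ij = 5.2689 + 2 × 2.1983 = 9.6655
α = (3/2)·(1 − 5.2689/9.6655) = 0.682

α = 0.682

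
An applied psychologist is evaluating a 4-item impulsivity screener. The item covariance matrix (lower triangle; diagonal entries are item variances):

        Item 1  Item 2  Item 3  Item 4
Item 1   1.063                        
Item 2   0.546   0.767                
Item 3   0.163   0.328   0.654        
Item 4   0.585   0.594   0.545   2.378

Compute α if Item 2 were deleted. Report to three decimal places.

α = 0.581

Remaining items: Item 1, Item 3, Item 4 (k = 3).
Σσᵢ² = 1.063 + 0.654 + 2.378 = 4.095
σ²_T = 4.095 + 2 × 1.293 = 6.681
α (item deleted) = (3/2)·(1 − 4.095/6.681) = 0.581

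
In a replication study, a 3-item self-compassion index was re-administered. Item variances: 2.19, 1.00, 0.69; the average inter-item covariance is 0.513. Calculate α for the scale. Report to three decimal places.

α = 0.664

Σσᵢ² = 2.19 + 1.00 + 0.69 = 3.88
Sum of the 3 distinct covariances = 3 × 0.513 = 1.539
σ²_total = Σσᵢ² + 2·Σcov = 3.88 + 2 × 1.539 = 6.958
α = (3/2)·(1 − 3.88/6.958) = 0.664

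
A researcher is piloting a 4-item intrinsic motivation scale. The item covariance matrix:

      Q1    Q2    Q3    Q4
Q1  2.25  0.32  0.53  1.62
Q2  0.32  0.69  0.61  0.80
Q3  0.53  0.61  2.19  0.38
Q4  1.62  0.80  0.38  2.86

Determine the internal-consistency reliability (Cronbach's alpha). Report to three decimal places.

Cronbach's alpha = 0.688

sum of item variances = 2.25 + 0.69 + 2.19 + 2.86 = 7.99
Σ_{i<j} σ_ij = 4.26
σ²_total = 7.99 + 2 × 4.26 = 16.51
α = (k/(k−1))·(1 − sum of item variances/σ²_total) = (4/3)·(1 − 7.99/16.51) = 0.688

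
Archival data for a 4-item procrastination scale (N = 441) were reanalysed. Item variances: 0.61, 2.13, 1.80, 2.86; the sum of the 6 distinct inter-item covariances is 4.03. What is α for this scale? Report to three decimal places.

Σσ²ᵢ = 0.61 + 2.13 + 1.80 + 2.86 = 7.40
Sum of distinct covariances = 4.03
Var(T) = Σσ²ᵢ + 2·Σcov = 7.40 + 2 × 4.03 = 15.46
α = (4/3)·(1 − 7.40/15.46) = 0.695

α = 0.695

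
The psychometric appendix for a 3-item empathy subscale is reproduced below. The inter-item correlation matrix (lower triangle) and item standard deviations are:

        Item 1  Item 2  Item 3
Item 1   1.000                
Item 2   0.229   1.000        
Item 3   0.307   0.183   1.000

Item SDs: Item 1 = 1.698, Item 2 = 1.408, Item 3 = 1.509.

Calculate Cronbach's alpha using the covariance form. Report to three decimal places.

Σσ²ᵢ = 1.698² + 1.408² + 1.509² = 7.1427
Covariances σ_ij = r_ij · s_i · s_j:
  σ(Item 1,Item 2) = 0.229 × 1.698 × 1.408 = 0.5475
  σ(Item 1,Item 3) = 0.307 × 1.698 × 1.509 = 0.7866
  σ(Item 2,Item 3) = 0.183 × 1.408 × 1.509 = 0.3888
σ²_T = Σσ²ᵢ + 2·Σσ_ij = 7.1427 + 2 × 1.7229 = 10.5885
α = (3/2)·(1 − 7.1427/10.5885) = 0.488

Cronbach's alpha = 0.488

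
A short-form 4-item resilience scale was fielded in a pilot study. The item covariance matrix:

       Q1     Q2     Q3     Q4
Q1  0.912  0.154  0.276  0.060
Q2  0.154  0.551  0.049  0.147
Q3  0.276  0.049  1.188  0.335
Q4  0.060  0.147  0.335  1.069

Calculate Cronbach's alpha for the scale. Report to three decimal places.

Cronbach's alpha = 0.473

Σσᵢ² = 0.912 + 0.551 + 1.188 + 1.069 = 3.720
Sum of off-diagonal covariances = 1.021
σ²_T = 3.720 + 2 × 1.021 = 5.762
α = (k/(k−1))·(1 − Σσᵢ²/σ²_T) = (4/3)·(1 − 3.720/5.762) = 0.473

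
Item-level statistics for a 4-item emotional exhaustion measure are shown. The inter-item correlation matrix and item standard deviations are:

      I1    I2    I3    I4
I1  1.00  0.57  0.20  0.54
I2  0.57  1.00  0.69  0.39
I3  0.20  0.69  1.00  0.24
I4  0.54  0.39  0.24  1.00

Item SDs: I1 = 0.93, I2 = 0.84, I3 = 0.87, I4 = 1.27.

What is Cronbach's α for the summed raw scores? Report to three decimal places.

Σσ²ᵢ = 0.93² + 0.84² + 0.87² + 1.27² = 3.9403
Covariances σ_ij = r_ij · s_i · s_j:
  σ(I1,I2) = 0.57 × 0.93 × 0.84 = 0.4453
  σ(I1,I3) = 0.20 × 0.93 × 0.87 = 0.1618
  σ(I1,I4) = 0.54 × 0.93 × 1.27 = 0.6378
  σ(I2,I3) = 0.69 × 0.84 × 0.87 = 0.5043
  σ(I2,I4) = 0.39 × 0.84 × 1.27 = 0.4161
  σ(I3,I4) = 0.24 × 0.87 × 1.27 = 0.2652
σ²_T = Σσ²ᵢ + 2·Σσ_ij = 3.9403 + 2 × 2.4305 = 8.8013
α = (4/3)·(1 − 3.9403/8.8013) = 0.736

α = 0.736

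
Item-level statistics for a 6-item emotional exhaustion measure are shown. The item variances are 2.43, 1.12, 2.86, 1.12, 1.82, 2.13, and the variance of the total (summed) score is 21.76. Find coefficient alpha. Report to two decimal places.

Σσᵢ² = 2.43 + 1.12 + 2.86 + 1.12 + 1.82 + 2.13 = 11.48
α = (k/(k−1))·(1 − Σσᵢ²/σ²_T) = (6/5)·(1 − 11.48/21.76) = 0.57

coefficient alpha = 0.57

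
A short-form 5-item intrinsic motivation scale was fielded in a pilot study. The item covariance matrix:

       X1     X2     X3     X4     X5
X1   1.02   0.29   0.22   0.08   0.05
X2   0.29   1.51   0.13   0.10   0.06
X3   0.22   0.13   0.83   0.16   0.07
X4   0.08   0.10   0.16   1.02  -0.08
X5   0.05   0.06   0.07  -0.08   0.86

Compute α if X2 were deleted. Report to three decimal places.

α = 0.282

Remaining items: X1, X3, X4, X5 (k = 4).
Σσ²ᵢ = 1.02 + 0.83 + 1.02 + 0.86 = 3.73
σ²_T = 3.73 + 2 × 0.50 = 4.73
α (item deleted) = (4/3)·(1 − 3.73/4.73) = 0.282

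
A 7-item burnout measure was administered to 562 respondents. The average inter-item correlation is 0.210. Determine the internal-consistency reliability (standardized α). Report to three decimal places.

standardized α = 0.650

Standardized α = k·r̄ / (1 + (k−1)·r̄) = 7 × 0.210 / (1 + 6 × 0.210)
  = 1.4700 / 2.2600 = 0.650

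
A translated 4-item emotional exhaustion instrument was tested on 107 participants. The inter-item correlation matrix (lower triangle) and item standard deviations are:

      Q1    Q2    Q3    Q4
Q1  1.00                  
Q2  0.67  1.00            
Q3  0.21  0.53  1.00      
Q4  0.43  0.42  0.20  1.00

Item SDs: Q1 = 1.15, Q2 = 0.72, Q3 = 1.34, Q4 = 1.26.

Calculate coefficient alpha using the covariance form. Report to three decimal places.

Σσ²ᵢ = 1.15² + 0.72² + 1.34² + 1.26² = 5.2241
Covariances σ_ij = r_ij · s_i · s_j:
  σ(Q1,Q2) = 0.67 × 1.15 × 0.72 = 0.5548
  σ(Q1,Q3) = 0.21 × 1.15 × 1.34 = 0.3236
  σ(Q1,Q4) = 0.43 × 1.15 × 1.26 = 0.6231
  σ(Q2,Q3) = 0.53 × 0.72 × 1.34 = 0.5113
  σ(Q2,Q4) = 0.42 × 0.72 × 1.26 = 0.3810
  σ(Q3,Q4) = 0.20 × 1.34 × 1.26 = 0.3377
σ²_T = Σσ²ᵢ + 2·Σσ_ij = 5.2241 + 2 × 2.7315 = 10.6871
α = (4/3)·(1 − 5.2241/10.6871) = 0.682

α = 0.682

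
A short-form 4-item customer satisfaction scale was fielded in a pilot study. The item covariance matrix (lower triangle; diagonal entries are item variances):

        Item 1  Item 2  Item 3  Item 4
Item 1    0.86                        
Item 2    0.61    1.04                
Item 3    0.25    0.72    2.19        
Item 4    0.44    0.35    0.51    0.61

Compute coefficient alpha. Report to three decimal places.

α = 0.734

sum of item variances = 0.86 + 1.04 + 2.19 + 0.61 = 4.70
Sum of the distinct covariances = 2.88
σ²_T = 4.70 + 2 × 2.88 = 10.46
α = (k/(k−1))·(1 − sum of item variances/σ²_T) = (4/3)·(1 − 4.70/10.46) = 0.734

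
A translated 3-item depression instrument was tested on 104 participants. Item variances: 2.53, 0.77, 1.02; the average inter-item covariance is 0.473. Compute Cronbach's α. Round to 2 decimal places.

sum of item variances = 2.53 + 0.77 + 1.02 = 4.32
Sum of the 3 distinct covariances = 3 × 0.473 = 1.419
Var(T) = sum of item variances + 2·Σcov = 4.32 + 2 × 1.419 = 7.158
α = (3/2)·(1 − 4.32/7.158) = 0.59

Cronbach's α = 0.59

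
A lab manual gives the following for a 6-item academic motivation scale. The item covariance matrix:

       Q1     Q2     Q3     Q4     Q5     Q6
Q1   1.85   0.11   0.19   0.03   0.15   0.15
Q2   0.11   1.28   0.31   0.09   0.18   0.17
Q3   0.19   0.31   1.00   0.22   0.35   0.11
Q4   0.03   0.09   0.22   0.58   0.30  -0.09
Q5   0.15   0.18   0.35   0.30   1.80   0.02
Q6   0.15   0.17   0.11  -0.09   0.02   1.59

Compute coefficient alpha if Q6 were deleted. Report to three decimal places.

Remaining items: Q1, Q2, Q3, Q4, Q5 (k = 5).
Σσᵢ² = 1.85 + 1.28 + 1.00 + 0.58 + 1.80 = 6.51
σ²_total = 6.51 + 2 × 1.93 = 10.37
α (item deleted) = (5/4)·(1 − 6.51/10.37) = 0.465

α = 0.465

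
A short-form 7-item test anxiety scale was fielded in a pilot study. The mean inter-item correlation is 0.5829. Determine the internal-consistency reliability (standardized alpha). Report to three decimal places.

standardized alpha = 0.907

Standardized α = k·r̄ / (1 + (k−1)·r̄) = 7 × 0.5829 / (1 + 6 × 0.5829)
  = 4.0803 / 4.4974 = 0.907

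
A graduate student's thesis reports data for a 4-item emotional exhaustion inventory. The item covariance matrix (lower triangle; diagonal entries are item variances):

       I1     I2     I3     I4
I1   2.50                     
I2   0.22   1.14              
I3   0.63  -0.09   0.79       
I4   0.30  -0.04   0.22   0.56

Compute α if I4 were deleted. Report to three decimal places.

α = 0.383

Remaining items: I1, I2, I3 (k = 3).
sum of item variances = 2.50 + 1.14 + 0.79 = 4.43
σ²_total = 4.43 + 2 × 0.76 = 5.95
α (item deleted) = (3/2)·(1 − 4.43/5.95) = 0.383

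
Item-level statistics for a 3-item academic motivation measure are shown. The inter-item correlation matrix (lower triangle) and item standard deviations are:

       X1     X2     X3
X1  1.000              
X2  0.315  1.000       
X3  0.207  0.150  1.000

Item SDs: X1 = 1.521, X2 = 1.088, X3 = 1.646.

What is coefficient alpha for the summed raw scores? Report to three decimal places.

Σσ²ᵢ = 1.521² + 1.088² + 1.646² = 6.2065
Covariances σ_ij = r_ij · s_i · s_j:
  σ(X1,X2) = 0.315 × 1.521 × 1.088 = 0.5213
  σ(X1,X3) = 0.207 × 1.521 × 1.646 = 0.5182
  σ(X2,X3) = 0.150 × 1.088 × 1.646 = 0.2686
σ²_T = Σσ²ᵢ + 2·Σσ_ij = 6.2065 + 2 × 1.3081 = 8.8227
α = (3/2)·(1 − 6.2065/8.8227) = 0.445

coefficient alpha = 0.445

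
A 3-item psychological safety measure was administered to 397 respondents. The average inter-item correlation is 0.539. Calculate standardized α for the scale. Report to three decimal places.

standardized α = 0.778

Standardized α = k·r̄ / (1 + (k−1)·r̄) = 3 × 0.539 / (1 + 2 × 0.539)
  = 1.6170 / 2.0780 = 0.778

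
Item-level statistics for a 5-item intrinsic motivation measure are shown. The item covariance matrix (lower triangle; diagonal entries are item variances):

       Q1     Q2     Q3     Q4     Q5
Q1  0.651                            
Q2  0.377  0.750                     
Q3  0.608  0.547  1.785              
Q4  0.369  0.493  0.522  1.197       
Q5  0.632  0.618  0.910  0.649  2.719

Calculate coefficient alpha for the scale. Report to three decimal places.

coefficient alpha = 0.771

sum of item variances = 0.651 + 0.750 + 1.785 + 1.197 + 2.719 = 7.102
Sum of the distinct covariances = 5.725
σ²_total = 7.102 + 2 × 5.725 = 18.552
α = (k/(k−1))·(1 − sum of item variances/σ²_total) = (5/4)·(1 − 7.102/18.552) = 0.771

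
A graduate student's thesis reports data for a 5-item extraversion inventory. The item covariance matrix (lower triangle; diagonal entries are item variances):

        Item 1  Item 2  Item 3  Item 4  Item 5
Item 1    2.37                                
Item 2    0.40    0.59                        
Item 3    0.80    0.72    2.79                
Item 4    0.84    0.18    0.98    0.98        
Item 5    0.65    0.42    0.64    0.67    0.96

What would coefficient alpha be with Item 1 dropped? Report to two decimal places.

coefficient alpha = 0.77

Remaining items: Item 2, Item 3, Item 4, Item 5 (k = 4).
ΣVar(i) = 0.59 + 2.79 + 0.98 + 0.96 = 5.32
σ²_T = 5.32 + 2 × 3.61 = 12.54
α (item deleted) = (4/3)·(1 − 5.32/12.54) = 0.77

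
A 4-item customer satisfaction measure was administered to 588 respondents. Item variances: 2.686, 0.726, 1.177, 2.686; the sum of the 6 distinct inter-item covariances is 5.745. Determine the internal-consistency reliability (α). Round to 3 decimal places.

α = 0.816

ΣVar(i) = 2.686 + 0.726 + 1.177 + 2.686 = 7.275
Sum of distinct covariances = 5.745
Var(T) = ΣVar(i) + 2·Σcov = 7.275 + 2 × 5.745 = 18.765
α = (4/3)·(1 − 7.275/18.765) = 0.816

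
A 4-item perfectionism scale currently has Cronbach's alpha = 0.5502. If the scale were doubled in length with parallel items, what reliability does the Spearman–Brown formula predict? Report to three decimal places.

Length factor m = 2
α' = m·α / (1 + (m−1)·α)
   = 2 × 0.5502 / (1 + (2 − 1) × 0.5502)
   = 1.1004 / 1.5502 = 0.710

predicted reliability = 0.710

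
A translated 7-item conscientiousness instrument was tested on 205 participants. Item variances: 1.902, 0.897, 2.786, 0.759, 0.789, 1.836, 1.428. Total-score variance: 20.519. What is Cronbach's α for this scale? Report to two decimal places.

Cronbach's α = 0.58

Σσᵢ² = 1.902 + 0.897 + 2.786 + 0.759 + 0.789 + 1.836 + 1.428 = 10.397
α = (k/(k−1))·(1 − Σσᵢ²/total variance) = (7/6)·(1 − 10.397/20.519) = 0.58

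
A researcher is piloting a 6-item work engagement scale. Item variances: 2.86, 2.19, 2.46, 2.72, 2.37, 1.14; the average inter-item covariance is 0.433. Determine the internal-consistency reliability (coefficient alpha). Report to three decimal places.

Σσᵢ² = 2.86 + 2.19 + 2.46 + 2.72 + 2.37 + 1.14 = 13.74
Sum of the 15 distinct covariances = 15 × 0.433 = 6.495
Var(T) = Σσᵢ² + 2·Σcov = 13.74 + 2 × 6.495 = 26.730
α = (6/5)·(1 − 13.74/26.730) = 0.583

coefficient alpha = 0.583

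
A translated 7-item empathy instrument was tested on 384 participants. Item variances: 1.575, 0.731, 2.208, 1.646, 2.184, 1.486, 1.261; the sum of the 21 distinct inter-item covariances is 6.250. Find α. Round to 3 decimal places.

α = 0.618

ΣVar(i) = 1.575 + 0.731 + 2.208 + 1.646 + 2.184 + 1.486 + 1.261 = 11.091
Sum of distinct covariances = 6.250
Var(T) = ΣVar(i) + 2·Σcov = 11.091 + 2 × 6.250 = 23.591
α = (7/6)·(1 − 11.091/23.591) = 0.618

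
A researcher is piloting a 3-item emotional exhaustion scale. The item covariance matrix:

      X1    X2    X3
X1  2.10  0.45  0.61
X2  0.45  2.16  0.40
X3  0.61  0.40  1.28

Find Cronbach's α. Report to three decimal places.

Cronbach's α = 0.518

ΣVar(i) = 2.10 + 2.16 + 1.28 = 5.54
Sum of the distinct covariances = 1.46
total variance = 5.54 + 2 × 1.46 = 8.46
α = (k/(k−1))·(1 − ΣVar(i)/total variance) = (3/2)·(1 − 5.54/8.46) = 0.518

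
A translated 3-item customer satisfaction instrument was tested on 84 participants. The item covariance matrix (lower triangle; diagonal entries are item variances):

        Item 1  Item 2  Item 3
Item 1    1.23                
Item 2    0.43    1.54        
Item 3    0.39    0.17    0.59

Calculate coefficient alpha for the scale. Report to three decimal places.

ΣVar(i) = 1.23 + 1.54 + 0.59 = 3.36
Sum of the distinct covariances = 0.99
total variance = 3.36 + 2 × 0.99 = 5.34
α = (k/(k−1))·(1 − ΣVar(i)/total variance) = (3/2)·(1 − 3.36/5.34) = 0.556

α = 0.556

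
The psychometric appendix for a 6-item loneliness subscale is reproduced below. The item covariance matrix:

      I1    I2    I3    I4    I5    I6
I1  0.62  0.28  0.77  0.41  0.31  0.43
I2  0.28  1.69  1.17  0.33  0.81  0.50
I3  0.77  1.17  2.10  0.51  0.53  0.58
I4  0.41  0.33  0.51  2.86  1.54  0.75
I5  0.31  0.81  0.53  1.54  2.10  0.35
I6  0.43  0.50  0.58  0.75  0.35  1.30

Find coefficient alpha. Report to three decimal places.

α = 0.762

Σσ²ᵢ = 0.62 + 1.69 + 2.10 + 2.86 + 2.10 + 1.30 = 10.67
Sum of the distinct covariances = 9.27
total variance = 10.67 + 2 × 9.27 = 29.21
α = (k/(k−1))·(1 − Σσ²ᵢ/total variance) = (6/5)·(1 − 10.67/29.21) = 0.762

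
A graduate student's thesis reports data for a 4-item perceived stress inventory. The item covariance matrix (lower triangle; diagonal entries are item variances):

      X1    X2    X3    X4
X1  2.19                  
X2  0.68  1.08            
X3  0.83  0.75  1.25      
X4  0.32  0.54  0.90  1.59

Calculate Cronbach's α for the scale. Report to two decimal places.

Cronbach's α = 0.76

sum of item variances = 2.19 + 1.08 + 1.25 + 1.59 = 6.11
Sum of the distinct covariances = 4.02
σ²_total = 6.11 + 2 × 4.02 = 14.15
α = (k/(k−1))·(1 − sum of item variances/σ²_total) = (4/3)·(1 − 6.11/14.15) = 0.76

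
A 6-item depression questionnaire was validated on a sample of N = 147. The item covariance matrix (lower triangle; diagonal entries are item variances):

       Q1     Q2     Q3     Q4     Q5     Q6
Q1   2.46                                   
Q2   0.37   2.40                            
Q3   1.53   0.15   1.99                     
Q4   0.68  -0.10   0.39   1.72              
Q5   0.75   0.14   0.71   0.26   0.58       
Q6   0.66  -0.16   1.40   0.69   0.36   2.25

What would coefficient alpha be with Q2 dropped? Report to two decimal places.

Remaining items: Q1, Q3, Q4, Q5, Q6 (k = 5).
Σσᵢ² = 2.46 + 1.99 + 1.72 + 0.58 + 2.25 = 9.00
Var(T) = 9.00 + 2 × 7.43 = 23.86
α (item deleted) = (5/4)·(1 − 9.00/23.86) = 0.78

α = 0.78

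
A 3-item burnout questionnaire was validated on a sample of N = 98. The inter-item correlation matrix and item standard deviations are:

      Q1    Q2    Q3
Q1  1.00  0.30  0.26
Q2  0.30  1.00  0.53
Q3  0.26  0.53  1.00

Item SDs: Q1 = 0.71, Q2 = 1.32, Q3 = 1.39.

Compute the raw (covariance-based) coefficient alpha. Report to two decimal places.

α = 0.63

Σσ²ᵢ = 0.71² + 1.32² + 1.39² = 4.1786
Covariances σ_ij = r_ij · s_i · s_j:
  σ(Q1,Q2) = 0.30 × 0.71 × 1.32 = 0.2812
  σ(Q1,Q3) = 0.26 × 0.71 × 1.39 = 0.2566
  σ(Q2,Q3) = 0.53 × 1.32 × 1.39 = 0.9724
σ²_T = Σσ²ᵢ + 2·Σσ_ij = 4.1786 + 2 × 1.5102 = 7.1990
α = (3/2)·(1 − 4.1786/7.1990) = 0.63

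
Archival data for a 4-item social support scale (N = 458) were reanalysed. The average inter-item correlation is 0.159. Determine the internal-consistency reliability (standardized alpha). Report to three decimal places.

Standardized α = k·r̄ / (1 + (k−1)·r̄) = 4 × 0.159 / (1 + 3 × 0.159)
  = 0.6360 / 1.4770 = 0.431

standardized alpha = 0.431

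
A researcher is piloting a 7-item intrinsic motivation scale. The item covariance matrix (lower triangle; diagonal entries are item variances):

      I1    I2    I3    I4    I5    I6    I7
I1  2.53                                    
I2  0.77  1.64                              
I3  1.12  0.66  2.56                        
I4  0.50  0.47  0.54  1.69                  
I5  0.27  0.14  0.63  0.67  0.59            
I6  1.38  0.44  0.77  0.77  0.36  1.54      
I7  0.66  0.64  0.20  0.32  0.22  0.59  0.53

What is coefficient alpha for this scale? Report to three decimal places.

coefficient alpha = 0.801

Σσ²ᵢ = 2.53 + 1.64 + 2.56 + 1.69 + 0.59 + 1.54 + 0.53 = 11.08
Sum of the distinct covariances = 12.12
Var(T) = 11.08 + 2 × 12.12 = 35.32
α = (k/(k−1))·(1 − Σσ²ᵢ/Var(T)) = (7/6)·(1 − 11.08/35.32) = 0.801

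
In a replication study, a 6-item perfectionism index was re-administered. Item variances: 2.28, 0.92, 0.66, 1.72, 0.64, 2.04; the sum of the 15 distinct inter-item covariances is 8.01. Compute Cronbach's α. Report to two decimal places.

Cronbach's α = 0.79

sum of item variances = 2.28 + 0.92 + 0.66 + 1.72 + 0.64 + 2.04 = 8.26
Sum of distinct covariances = 8.01
σ²_T = sum of item variances + 2·Σcov = 8.26 + 2 × 8.01 = 24.28
α = (6/5)·(1 − 8.26/24.28) = 0.79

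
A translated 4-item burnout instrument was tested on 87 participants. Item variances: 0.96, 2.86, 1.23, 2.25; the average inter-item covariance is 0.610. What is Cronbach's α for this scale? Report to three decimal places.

Cronbach's α = 0.668

Σσᵢ² = 0.96 + 2.86 + 1.23 + 2.25 = 7.30
Sum of the 6 distinct covariances = 6 × 0.610 = 3.660
σ²_T = Σσᵢ² + 2·Σcov = 7.30 + 2 × 3.660 = 14.620
α = (4/3)·(1 − 7.30/14.620) = 0.668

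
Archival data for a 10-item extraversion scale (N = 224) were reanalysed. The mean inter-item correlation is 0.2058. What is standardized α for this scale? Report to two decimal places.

Standardized α = k·r̄ / (1 + (k−1)·r̄) = 10 × 0.2058 / (1 + 9 × 0.2058)
  = 2.0580 / 2.8522 = 0.72

α = 0.72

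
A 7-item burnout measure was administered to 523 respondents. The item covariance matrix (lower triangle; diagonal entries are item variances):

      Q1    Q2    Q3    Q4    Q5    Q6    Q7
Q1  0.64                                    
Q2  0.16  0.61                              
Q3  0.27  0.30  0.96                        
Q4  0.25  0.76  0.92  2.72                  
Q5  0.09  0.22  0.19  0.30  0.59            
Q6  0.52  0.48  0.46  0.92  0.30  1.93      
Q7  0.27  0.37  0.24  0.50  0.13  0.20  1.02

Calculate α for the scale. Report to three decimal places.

α = 0.758

ΣVar(i) = 0.64 + 0.61 + 0.96 + 2.72 + 0.59 + 1.93 + 1.02 = 8.47
Sum of off-diagonal covariances = 7.85
σ²_total = 8.47 + 2 × 7.85 = 24.17
α = (k/(k−1))·(1 − ΣVar(i)/σ²_total) = (7/6)·(1 − 8.47/24.17) = 0.758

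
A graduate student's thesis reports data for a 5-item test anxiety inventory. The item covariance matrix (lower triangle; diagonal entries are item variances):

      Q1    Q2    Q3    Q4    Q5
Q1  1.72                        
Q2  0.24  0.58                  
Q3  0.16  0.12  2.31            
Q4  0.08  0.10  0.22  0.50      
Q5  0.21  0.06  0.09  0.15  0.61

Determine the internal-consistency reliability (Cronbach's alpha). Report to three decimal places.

Cronbach's alpha = 0.417

ΣVar(i) = 1.72 + 0.58 + 2.31 + 0.50 + 0.61 = 5.72
Σ_{i<j} σ_ij = 1.43
σ²_T = 5.72 + 2 × 1.43 = 8.58
α = (k/(k−1))·(1 − ΣVar(i)/σ²_T) = (5/4)·(1 − 5.72/8.58) = 0.417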